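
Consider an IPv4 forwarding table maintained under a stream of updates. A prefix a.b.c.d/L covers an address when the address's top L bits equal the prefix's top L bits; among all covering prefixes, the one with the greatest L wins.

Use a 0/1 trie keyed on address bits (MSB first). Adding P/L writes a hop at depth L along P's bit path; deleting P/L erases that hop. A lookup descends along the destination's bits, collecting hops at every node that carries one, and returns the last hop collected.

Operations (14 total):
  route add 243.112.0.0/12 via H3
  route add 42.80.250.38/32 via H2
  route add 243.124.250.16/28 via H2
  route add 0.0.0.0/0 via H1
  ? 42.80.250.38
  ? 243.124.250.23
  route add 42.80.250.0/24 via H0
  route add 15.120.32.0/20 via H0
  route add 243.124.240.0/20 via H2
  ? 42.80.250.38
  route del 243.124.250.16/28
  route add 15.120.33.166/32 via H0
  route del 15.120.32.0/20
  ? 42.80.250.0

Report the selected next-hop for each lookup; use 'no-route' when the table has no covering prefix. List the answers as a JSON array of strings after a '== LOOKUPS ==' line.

Apply in order:
  add 243.112.0.0/12 -> H3 at depth 12
  add 42.80.250.38/32 -> H2 at depth 32
  add 243.124.250.16/28 -> H2 at depth 28
  add 0.0.0.0/0 -> H1 at depth 0
  Q 42.80.250.38: descend 00101010010100001111101000100110 ; hops seen [H1,H2] ; pick H2
  Q 243.124.250.23: descend 1111001101111100111110100001 ; hops seen [H1,H3,H2] ; pick H2
  add 42.80.250.0/24 -> H0 at depth 24
  add 15.120.32.0/20 -> H0 at depth 20
  add 243.124.240.0/20 -> H2 at depth 20
  Q 42.80.250.38: descend 00101010010100001111101000100110 ; hops seen [H1,H0,H2] ; pick H2
  - 243.124.250.16/28 clear@28
  add 15.120.33.166/32 -> H0 at depth 32
  - 15.120.32.0/20 clear@20
  Q 42.80.250.0: descend 00101010010100001111101000 ; hops seen [H1,H0] ; pick H0

== LOOKUPS ==
["H2","H2","H2","H0"]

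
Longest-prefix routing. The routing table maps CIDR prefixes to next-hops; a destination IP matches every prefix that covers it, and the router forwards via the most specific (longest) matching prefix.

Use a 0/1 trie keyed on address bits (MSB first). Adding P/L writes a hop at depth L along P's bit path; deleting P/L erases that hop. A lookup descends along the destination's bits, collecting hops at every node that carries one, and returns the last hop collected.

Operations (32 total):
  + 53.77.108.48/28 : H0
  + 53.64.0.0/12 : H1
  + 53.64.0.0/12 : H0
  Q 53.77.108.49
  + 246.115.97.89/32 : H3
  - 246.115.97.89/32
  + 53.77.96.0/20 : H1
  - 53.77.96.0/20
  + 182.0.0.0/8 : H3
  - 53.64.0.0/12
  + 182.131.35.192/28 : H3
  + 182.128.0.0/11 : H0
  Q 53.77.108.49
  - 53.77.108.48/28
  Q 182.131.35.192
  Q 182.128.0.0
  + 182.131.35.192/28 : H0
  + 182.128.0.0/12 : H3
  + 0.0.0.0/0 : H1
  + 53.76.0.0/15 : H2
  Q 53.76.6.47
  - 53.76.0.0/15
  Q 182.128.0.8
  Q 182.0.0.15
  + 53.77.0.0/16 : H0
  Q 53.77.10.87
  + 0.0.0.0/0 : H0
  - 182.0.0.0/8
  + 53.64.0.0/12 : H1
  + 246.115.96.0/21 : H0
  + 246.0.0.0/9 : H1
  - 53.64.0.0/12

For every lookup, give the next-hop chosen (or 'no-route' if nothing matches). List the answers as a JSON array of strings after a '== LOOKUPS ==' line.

Apply in order:
  + 53.77.108.48/28 (H0) depth=28
  + 53.64.0.0/12 (H1) depth=12
  + 53.64.0.0/12 (H0) depth=12
  lookup 53.77.108.49: bits 0011010101001101011011000011 walk d0:-→d1:-→d2:-→d3:-→d4:-→d5:-→d6:-→d7:-→d8:-→d9:-→d10:-→d11:-→d12:H0→d13:-→d14:-→d15:-→d16:-→d17:-→d18:-→d19:-→d20:-→d21:-→d22:-→d23:-→d24:-→d25:-→d26:-→d27:-→d28:H0 -> H0
  + 246.115.97.89/32 (H3) depth=32
  del 246.115.97.89/32 (clear depth 32)
  + 53.77.96.0/20 (H1) depth=20
  del 53.77.96.0/20 (clear depth 20)
  + 182.0.0.0/8 (H3) depth=8
  del 53.64.0.0/12 (clear depth 12)
  + 182.131.35.192/28 (H3) depth=28
  + 182.128.0.0/11 (H0) depth=11
  lookup 53.77.108.49: bits 0011010101001101011011000011 walk d0:-→d1:-→d2:-→d3:-→d4:-→d5:-→d6:-→d7:-→d8:-→d9:-→d10:-→d11:-→d12:-→d13:-→d14:-→d15:-→d16:-→d17:-→d18:-→d19:-→d20:-→d21:-→d22:-→d23:-→d24:-→d25:-→d26:-→d27:-→d28:H0 -> H0
  del 53.77.108.48/28 (clear depth 28)
  lookup 182.131.35.192: bits 1011011010000011001000111100 walk d0:-→d1:-→d2:-→d3:-→d4:-→d5:-→d6:-→d7:-→d8:H3→d9:-→d10:-→d11:H0→d12:-→d13:-→d14:-→d15:-→d16:-→d17:-→d18:-→d19:-→d20:-→d21:-→d22:-→d23:-→d24:-→d25:-→d26:-→d27:-→d28:H3 -> H3
  lookup 182.128.0.0: bits 10110110100000 walk d0:-→d1:-→d2:-→d3:-→d4:-→d5:-→d6:-→d7:-→d8:H3→d9:-→d10:-→d11:H0→d12:-→d13:-→d14:- -> H0
  + 182.131.35.192/28 (H0) depth=28
  + 182.128.0.0/12 (H3) depth=12
  + 0.0.0.0/0 (H1) depth=0
  + 53.76.0.0/15 (H2) depth=15
  lookup 53.76.6.47: bits 001101010100110 walk d0:H1→d1:-→d2:-→d3:-→d4:-→d5:-→d6:-→d7:-→d8:-→d9:-→d10:-→d11:-→d12:-→d13:-→d14:-→d15:H2 -> H2
  del 53.76.0.0/15 (clear depth 15)
  lookup 182.128.0.8: bits 10110110100000 walk d0:H1→d1:-→d2:-→d3:-→d4:-→d5:-→d6:-→d7:-→d8:H3→d9:-→d10:-→d11:H0→d12:H3→d13:-→d14:- -> H3
  lookup 182.0.0.15: bits 10110110 walk d0:H1→d1:-→d2:-→d3:-→d4:-→d5:-→d6:-→d7:-→d8:H3 -> H3
  + 53.77.0.0/16 (H0) depth=16
  lookup 53.77.10.87: bits 00110101010011010 walk d0:H1→d1:-→d2:-→d3:-→d4:-→d5:-→d6:-→d7:-→d8:-→d9:-→d10:-→d11:-→d12:-→d13:-→d14:-→d15:-→d16:H0→d17:- -> H0
  + 0.0.0.0/0 (H0) depth=0
  del 182.0.0.0/8 (clear depth 8)
  + 53.64.0.0/12 (H1) depth=12
  + 246.115.96.0/21 (H0) depth=21
  + 246.0.0.0/9 (H1) depth=9
  del 53.64.0.0/12 (clear depth 12)

== LOOKUPS ==
["H0","H0","H3","H0","H2","H3","H3","H0"]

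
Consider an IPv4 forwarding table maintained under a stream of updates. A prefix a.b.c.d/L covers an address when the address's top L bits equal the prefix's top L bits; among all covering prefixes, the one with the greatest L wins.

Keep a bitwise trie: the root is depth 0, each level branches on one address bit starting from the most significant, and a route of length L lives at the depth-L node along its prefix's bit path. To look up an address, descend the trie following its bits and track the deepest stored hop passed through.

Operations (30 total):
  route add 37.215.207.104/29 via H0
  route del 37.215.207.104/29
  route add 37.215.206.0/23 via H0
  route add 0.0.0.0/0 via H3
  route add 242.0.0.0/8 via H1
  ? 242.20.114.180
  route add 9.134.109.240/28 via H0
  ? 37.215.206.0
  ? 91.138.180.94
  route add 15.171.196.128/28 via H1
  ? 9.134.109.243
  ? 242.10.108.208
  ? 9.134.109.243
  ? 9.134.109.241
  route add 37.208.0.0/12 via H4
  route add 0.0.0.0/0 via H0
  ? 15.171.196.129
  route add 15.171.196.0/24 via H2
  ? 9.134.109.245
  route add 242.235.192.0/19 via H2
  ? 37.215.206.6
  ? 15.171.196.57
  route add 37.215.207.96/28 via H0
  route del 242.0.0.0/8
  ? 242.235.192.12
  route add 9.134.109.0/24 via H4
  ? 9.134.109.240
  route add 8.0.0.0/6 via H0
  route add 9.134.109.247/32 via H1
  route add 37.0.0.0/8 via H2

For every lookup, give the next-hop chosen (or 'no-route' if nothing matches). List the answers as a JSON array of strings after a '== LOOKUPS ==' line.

Process each operation:
  + 37.215.207.104/29 (H0) depth=29
  del 37.215.207.104/29 (clear depth 29)
  + 37.215.206.0/23 (H0) depth=23
  + 0.0.0.0/0 (H3) depth=0
  + 242.0.0.0/8 (H1) depth=8
  Q 242.20.114.180: descend 11110010 ; hops seen [H3,H1] ; pick H1
  + 9.134.109.240/28 (H0) depth=28
  Q 37.215.206.0: descend 00100101110101111100111 ; hops seen [H3,H0] ; pick H0
  Q 91.138.180.94: descend 0 ; hops seen [H3] ; pick H3
  + 15.171.196.128/28 (H1) depth=28
  Q 9.134.109.243: descend 0000100110000110011011011111 ; hops seen [H3,H0] ; pick H0
  Q 242.10.108.208: descend 11110010 ; hops seen [H3,H1] ; pick H1
  Q 9.134.109.243: descend 0000100110000110011011011111 ; hops seen [H3,H0] ; pick H0
  Q 9.134.109.241: descend 0000100110000110011011011111 ; hops seen [H3,H0] ; pick H0
  + 37.208.0.0/12 (H4) depth=12
  + 0.0.0.0/0 (H0) depth=0
  Q 15.171.196.129: descend 0000111110101011110001001000 ; hops seen [H0,H1] ; pick H1
  + 15.171.196.0/24 (H2) depth=24
  Q 9.134.109.245: descend 0000100110000110011011011111 ; hops seen [H0,H0] ; pick H0
  + 242.235.192.0/19 (H2) depth=19
  Q 37.215.206.6: descend 00100101110101111100111 ; hops seen [H0,H4,H0] ; pick H0
  Q 15.171.196.57: descend 000011111010101111000100 ; hops seen [H0,H2] ; pick H2
  + 37.215.207.96/28 (H0) depth=28
  del 242.0.0.0/8 (clear depth 8)
  Q 242.235.192.12: descend 1111001011101011110 ; hops seen [H0,H2] ; pick H2
  + 9.134.109.0/24 (H4) depth=24
  Q 9.134.109.240: descend 0000100110000110011011011111 ; hops seen [H0,H4,H0] ; pick H0
  + 8.0.0.0/6 (H0) depth=6
  + 9.134.109.247/32 (H1) depth=32
  + 37.0.0.0/8 (H2) depth=8

== LOOKUPS ==
["H1","H0","H3","H0","H1","H0","H0","H1","H0","H0","H2","H2","H0"]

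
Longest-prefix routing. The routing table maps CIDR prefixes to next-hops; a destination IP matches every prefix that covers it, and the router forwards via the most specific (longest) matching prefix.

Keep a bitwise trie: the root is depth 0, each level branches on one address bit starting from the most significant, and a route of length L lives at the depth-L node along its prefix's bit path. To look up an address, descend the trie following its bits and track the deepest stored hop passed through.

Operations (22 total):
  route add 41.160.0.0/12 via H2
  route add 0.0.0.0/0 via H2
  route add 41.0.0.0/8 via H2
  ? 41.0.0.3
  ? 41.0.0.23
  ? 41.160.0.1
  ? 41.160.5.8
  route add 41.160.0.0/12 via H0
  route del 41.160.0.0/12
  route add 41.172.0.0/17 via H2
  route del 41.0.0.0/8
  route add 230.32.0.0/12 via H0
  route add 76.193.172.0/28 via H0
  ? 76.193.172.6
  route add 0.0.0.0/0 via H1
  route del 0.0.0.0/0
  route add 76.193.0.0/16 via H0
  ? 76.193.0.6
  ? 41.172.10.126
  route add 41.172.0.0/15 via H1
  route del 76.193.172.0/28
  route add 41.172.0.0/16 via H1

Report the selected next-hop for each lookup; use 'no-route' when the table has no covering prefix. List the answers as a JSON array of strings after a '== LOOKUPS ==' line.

Process each operation:
  add 41.160.0.0/12 -> H2 at depth 12
  add 0.0.0.0/0 -> H2 at depth 0
  add 41.0.0.0/8 -> H2 at depth 8
  ? 41.0.0.3  path d0:H2→d1:-→d2:-→d3:-→d4:-→d5:-→d6:-→d7:-→d8:H2  best=H2
  ? 41.0.0.23  path d0:H2→d1:-→d2:-→d3:-→d4:-→d5:-→d6:-→d7:-→d8:H2  best=H2
  ? 41.160.0.1  path d0:H2→d1:-→d2:-→d3:-→d4:-→d5:-→d6:-→d7:-→d8:H2→d9:-→d10:-→d11:-→d12:H2  best=H2
  ? 41.160.5.8  path d0:H2→d1:-→d2:-→d3:-→d4:-→d5:-→d6:-→d7:-→d8:H2→d9:-→d10:-→d11:-→d12:H2  best=H2
  add 41.160.0.0/12 -> H0 at depth 12
  - 41.160.0.0/12 clear@12
  add 41.172.0.0/17 -> H2 at depth 17
  - 41.0.0.0/8 clear@8
  add 230.32.0.0/12 -> H0 at depth 12
  add 76.193.172.0/28 -> H0 at depth 28
  ? 76.193.172.6  path d0:H2→d1:-→d2:-→d3:-→d4:-→d5:-→d6:-→d7:-→d8:-→d9:-→d10:-→d11:-→d12:-→d13:-→d14:-→d15:-→d16:-→d17:-→d18:-→d19:-→d20:-→d21:-→d22:-→d23:-→d24:-→d25:-→d26:-→d27:-→d28:H0  best=H0
  add 0.0.0.0/0 -> H1 at depth 0
  - 0.0.0.0/0 clear@0
  add 76.193.0.0/16 -> H0 at depth 16
  ? 76.193.0.6  path d0:-→d1:-→d2:-→d3:-→d4:-→d5:-→d6:-→d7:-→d8:-→d9:-→d10:-→d11:-→d12:-→d13:-→d14:-→d15:-→d16:H0  best=H0
  ? 41.172.10.126  path d0:-→d1:-→d2:-→d3:-→d4:-→d5:-→d6:-→d7:-→d8:-→d9:-→d10:-→d11:-→d12:-→d13:-→d14:-→d15:-→d16:-→d17:H2  best=H2
  add 41.172.0.0/15 -> H1 at depth 15
  - 76.193.172.0/28 clear@28
  add 41.172.0.0/16 -> H1 at depth 16

== LOOKUPS ==
["H2","H2","H2","H2","H0","H0","H2"]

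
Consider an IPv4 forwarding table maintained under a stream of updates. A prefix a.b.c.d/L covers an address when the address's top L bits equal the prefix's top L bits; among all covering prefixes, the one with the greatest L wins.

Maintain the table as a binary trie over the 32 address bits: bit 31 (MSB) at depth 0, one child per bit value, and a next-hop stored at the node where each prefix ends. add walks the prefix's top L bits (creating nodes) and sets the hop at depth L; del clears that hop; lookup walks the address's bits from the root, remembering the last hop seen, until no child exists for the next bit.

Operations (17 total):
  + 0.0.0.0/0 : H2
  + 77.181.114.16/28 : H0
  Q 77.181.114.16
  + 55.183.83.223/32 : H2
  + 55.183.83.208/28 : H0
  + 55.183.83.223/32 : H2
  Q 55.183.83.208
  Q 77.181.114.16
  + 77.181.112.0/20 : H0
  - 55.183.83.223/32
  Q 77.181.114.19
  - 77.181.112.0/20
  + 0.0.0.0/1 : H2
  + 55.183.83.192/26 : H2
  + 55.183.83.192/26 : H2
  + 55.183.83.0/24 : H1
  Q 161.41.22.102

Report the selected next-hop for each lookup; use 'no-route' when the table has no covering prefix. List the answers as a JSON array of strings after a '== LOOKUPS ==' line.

Apply in order:
  + 0.0.0.0/0 (H2) depth=0
  + 77.181.114.16/28 (H0) depth=28
  Q 77.181.114.16: descend 0100110110110101011100100001 ; hops seen [H2,H0] ; pick H0
  + 55.183.83.223/32 (H2) depth=32
  + 55.183.83.208/28 (H0) depth=28
  + 55.183.83.223/32 (H2) depth=32
  Q 55.183.83.208: descend 0011011110110111010100111101 ; hops seen [H2,H0] ; pick H0
  Q 77.181.114.16: descend 0100110110110101011100100001 ; hops seen [H2,H0] ; pick H0
  + 77.181.112.0/20 (H0) depth=20
  - 55.183.83.223/32 clear@32
  Q 77.181.114.19: descend 0100110110110101011100100001 ; hops seen [H2,H0,H0] ; pick H0
  - 77.181.112.0/20 clear@20
  + 0.0.0.0/1 (H2) depth=1
  + 55.183.83.192/26 (H2) depth=26
  + 55.183.83.192/26 (H2) depth=26
  + 55.183.83.0/24 (H1) depth=24
  Q 161.41.22.102: descend ε ; hops seen [H2] ; pick H2

== LOOKUPS ==
["H0","H0","H0","H0","H2"]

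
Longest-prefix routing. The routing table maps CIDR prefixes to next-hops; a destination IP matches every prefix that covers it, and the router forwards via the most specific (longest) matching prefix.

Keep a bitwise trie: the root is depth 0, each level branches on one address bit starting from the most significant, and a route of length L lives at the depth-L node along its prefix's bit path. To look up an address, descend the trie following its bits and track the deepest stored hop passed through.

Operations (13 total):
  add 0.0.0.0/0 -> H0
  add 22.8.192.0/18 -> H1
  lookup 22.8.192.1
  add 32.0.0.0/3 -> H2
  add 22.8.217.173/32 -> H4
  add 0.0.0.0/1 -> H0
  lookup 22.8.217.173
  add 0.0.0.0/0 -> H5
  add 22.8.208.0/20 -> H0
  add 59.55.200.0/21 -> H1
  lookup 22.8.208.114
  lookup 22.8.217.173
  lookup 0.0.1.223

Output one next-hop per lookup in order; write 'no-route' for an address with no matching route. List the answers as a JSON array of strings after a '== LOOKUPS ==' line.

Trace:
  add 0.0.0.0/0 -> H0 at depth 0
  add 22.8.192.0/18 -> H1 at depth 18
  lookup 22.8.192.1: bits 000101100000100011 walk d0:H0→d1:-→d2:-→d3:-→d4:-→d5:-→d6:-→d7:-→d8:-→d9:-→d10:-→d11:-→d12:-→d13:-→d14:-→d15:-→d16:-→d17:-→d18:H1 -> H1
  add 32.0.0.0/3 -> H2 at depth 3
  add 22.8.217.173/32 -> H4 at depth 32
  add 0.0.0.0/1 -> H0 at depth 1
  lookup 22.8.217.173: bits 00010110000010001101100110101101 walk d0:H0→d1:H0→d2:-→d3:-→d4:-→d5:-→d6:-→d7:-→d8:-→d9:-→d10:-→d11:-→d12:-→d13:-→d14:-→d15:-→d16:-→d17:-→d18:H1→d19:-→d20:-→d21:-→d22:-→d23:-→d24:-→d25:-→d26:-→d27:-→d28:-→d29:-→d30:-→d31:-→d32:H4 -> H4
  add 0.0.0.0/0 -> H5 at depth 0
  add 22.8.208.0/20 -> H0 at depth 20
  add 59.55.200.0/21 -> H1 at depth 21
  lookup 22.8.208.114: bits 00010110000010001101 walk d0:H5→d1:H0→d2:-→d3:-→d4:-→d5:-→d6:-→d7:-→d8:-→d9:-→d10:-→d11:-→d12:-→d13:-→d14:-→d15:-→d16:-→d17:-→d18:H1→d19:-→d20:H0 -> H0
  lookup 22.8.217.173: bits 00010110000010001101100110101101 walk d0:H5→d1:H0→d2:-→d3:-→d4:-→d5:-→d6:-→d7:-→d8:-→d9:-→d10:-→d11:-→d12:-→d13:-→d14:-→d15:-→d16:-→d17:-→d18:H1→d19:-→d20:H0→d21:-→d22:-→d23:-→d24:-→d25:-→d26:-→d27:-→d28:-→d29:-→d30:-→d31:-→d32:H4 -> H4
  lookup 0.0.1.223: bits 000 walk d0:H5→d1:H0→d2:-→d3:- -> H0

== LOOKUPS ==
["H1","H4","H0","H4","H0"]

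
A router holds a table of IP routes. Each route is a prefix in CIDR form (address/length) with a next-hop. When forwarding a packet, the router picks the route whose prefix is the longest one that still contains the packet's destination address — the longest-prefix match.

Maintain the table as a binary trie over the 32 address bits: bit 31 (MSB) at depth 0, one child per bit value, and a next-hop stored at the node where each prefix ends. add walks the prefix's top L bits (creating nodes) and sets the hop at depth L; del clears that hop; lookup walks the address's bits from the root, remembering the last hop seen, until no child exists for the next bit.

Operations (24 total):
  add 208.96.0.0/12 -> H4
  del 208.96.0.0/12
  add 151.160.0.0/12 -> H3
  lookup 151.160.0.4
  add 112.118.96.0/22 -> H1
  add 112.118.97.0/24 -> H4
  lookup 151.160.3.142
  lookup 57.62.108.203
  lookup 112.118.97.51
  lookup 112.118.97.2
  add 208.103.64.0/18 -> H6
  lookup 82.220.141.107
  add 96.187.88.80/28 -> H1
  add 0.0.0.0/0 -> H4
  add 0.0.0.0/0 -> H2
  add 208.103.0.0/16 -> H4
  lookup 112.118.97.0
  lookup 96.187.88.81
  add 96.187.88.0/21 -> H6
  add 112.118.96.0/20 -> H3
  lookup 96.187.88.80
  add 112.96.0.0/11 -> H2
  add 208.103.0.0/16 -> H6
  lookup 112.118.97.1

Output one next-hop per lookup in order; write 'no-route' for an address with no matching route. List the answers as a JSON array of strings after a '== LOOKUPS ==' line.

Apply in order:
  add 208.96.0.0/12 -> H4 at depth 12
  - 208.96.0.0/12 clear@12
  add 151.160.0.0/12 -> H3 at depth 12
  Q 151.160.0.4: descend 100101111010 ; hops seen [H3] ; pick H3
  add 112.118.96.0/22 -> H1 at depth 22
  add 112.118.97.0/24 -> H4 at depth 24
  Q 151.160.3.142: descend 100101111010 ; hops seen [H3] ; pick H3
  Q 57.62.108.203: descend 0 ; hops seen [∅] ; pick no-route
  Q 112.118.97.51: descend 011100000111011001100001 ; hops seen [H1,H4] ; pick H4
  Q 112.118.97.2: descend 011100000111011001100001 ; hops seen [H1,H4] ; pick H4
  add 208.103.64.0/18 -> H6 at depth 18
  Q 82.220.141.107: descend 01 ; hops seen [∅] ; pick no-route
  add 96.187.88.80/28 -> H1 at depth 28
  add 0.0.0.0/0 -> H4 at depth 0
  add 0.0.0.0/0 -> H2 at depth 0
  add 208.103.0.0/16 -> H4 at depth 16
  Q 112.118.97.0: descend 011100000111011001100001 ; hops seen [H2,H1,H4] ; pick H4
  Q 96.187.88.81: descend 0110000010111011010110000101 ; hops seen [H2,H1] ; pick H1
  add 96.187.88.0/21 -> H6 at depth 21
  add 112.118.96.0/20 -> H3 at depth 20
  Q 96.187.88.80: descend 0110000010111011010110000101 ; hops seen [H2,H6,H1] ; pick H1
  add 112.96.0.0/11 -> H2 at depth 11
  add 208.103.0.0/16 -> H6 at depth 16
  Q 112.118.97.1: descend 011100000111011001100001 ; hops seen [H2,H2,H3,H1,H4] ; pick H4

== LOOKUPS ==
["H3","H3","no-route","H4","H4","no-route","H4","H1","H1","H4"]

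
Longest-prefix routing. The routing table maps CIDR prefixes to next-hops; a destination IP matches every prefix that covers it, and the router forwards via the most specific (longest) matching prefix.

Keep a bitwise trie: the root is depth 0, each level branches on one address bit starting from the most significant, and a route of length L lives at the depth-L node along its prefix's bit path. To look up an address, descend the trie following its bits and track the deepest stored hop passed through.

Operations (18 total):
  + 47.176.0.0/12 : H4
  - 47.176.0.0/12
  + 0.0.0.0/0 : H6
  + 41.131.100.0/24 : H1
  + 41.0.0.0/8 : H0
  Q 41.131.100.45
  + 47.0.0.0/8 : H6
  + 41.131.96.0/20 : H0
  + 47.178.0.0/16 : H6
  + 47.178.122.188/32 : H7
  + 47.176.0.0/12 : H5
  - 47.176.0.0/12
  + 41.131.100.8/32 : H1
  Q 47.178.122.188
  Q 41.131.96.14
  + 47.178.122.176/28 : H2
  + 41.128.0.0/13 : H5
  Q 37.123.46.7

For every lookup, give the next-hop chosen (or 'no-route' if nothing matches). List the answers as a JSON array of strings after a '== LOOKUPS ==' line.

Process each operation:
  add 47.176.0.0/12 -> H4 at depth 12
  del 47.176.0.0/12 (clear depth 12)
  add 0.0.0.0/0 -> H6 at depth 0
  add 41.131.100.0/24 -> H1 at depth 24
  add 41.0.0.0/8 -> H0 at depth 8
  Q 41.131.100.45: descend 001010011000001101100100 ; hops seen [H6,H0,H1] ; pick H1
  add 47.0.0.0/8 -> H6 at depth 8
  add 41.131.96.0/20 -> H0 at depth 20
  add 47.178.0.0/16 -> H6 at depth 16
  add 47.178.122.188/32 -> H7 at depth 32
  add 47.176.0.0/12 -> H5 at depth 12
  del 47.176.0.0/12 (clear depth 12)
  add 41.131.100.8/32 -> H1 at depth 32
  Q 47.178.122.188: descend 00101111101100100111101010111100 ; hops seen [H6,H6,H6,H7] ; pick H7
  Q 41.131.96.14: descend 001010011000001101100 ; hops seen [H6,H0,H0] ; pick H0
  add 47.178.122.176/28 -> H2 at depth 28
  add 41.128.0.0/13 -> H5 at depth 13
  Q 37.123.46.7: descend 0010 ; hops seen [H6] ; pick H6

== LOOKUPS ==
["H1","H7","H0","H6"]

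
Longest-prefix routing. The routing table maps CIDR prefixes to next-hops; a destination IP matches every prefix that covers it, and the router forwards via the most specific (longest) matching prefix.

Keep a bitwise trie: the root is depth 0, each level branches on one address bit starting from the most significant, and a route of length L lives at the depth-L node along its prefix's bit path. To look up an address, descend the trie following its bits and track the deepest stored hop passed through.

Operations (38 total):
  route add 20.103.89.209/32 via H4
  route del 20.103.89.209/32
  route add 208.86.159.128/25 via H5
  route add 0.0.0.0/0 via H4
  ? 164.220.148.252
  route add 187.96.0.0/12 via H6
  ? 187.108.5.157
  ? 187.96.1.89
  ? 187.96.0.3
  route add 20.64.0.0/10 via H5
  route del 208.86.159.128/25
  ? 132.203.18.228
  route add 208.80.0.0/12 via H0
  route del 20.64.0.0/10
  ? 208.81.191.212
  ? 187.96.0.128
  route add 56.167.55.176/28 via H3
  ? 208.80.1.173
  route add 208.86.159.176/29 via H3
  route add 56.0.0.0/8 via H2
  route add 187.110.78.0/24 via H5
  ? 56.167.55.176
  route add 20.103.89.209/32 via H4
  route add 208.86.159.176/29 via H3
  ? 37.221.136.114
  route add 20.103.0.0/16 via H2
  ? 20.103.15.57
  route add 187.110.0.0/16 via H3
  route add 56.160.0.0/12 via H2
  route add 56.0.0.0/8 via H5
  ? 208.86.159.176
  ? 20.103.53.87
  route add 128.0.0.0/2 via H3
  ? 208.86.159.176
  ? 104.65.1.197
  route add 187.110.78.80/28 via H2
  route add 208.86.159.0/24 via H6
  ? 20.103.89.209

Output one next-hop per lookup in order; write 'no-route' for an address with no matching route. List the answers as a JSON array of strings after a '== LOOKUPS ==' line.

Apply in order:
  add 20.103.89.209/32 -> H4 at depth 32
  - 20.103.89.209/32 clear@32
  add 208.86.159.128/25 -> H5 at depth 25
  add 0.0.0.0/0 -> H4 at depth 0
  lookup 164.220.148.252: bits 1 walk d0:H4→d1:- -> H4
  add 187.96.0.0/12 -> H6 at depth 12
  lookup 187.108.5.157: bits 101110110110 walk d0:H4→d1:-→d2:-→d3:-→d4:-→d5:-→d6:-→d7:-→d8:-→d9:-→d10:-→d11:-→d12:H6 -> H6
  lookup 187.96.1.89: bits 101110110110 walk d0:H4→d1:-→d2:-→d3:-→d4:-→d5:-→d6:-→d7:-→d8:-→d9:-→d10:-→d11:-→d12:H6 -> H6
  lookup 187.96.0.3: bits 101110110110 walk d0:H4→d1:-→d2:-→d3:-→d4:-→d5:-→d6:-→d7:-→d8:-→d9:-→d10:-→d11:-→d12:H6 -> H6
  add 20.64.0.0/10 -> H5 at depth 10
  - 208.86.159.128/25 clear@25
  lookup 132.203.18.228: bits 10 walk d0:H4→d1:-→d2:- -> H4
  add 208.80.0.0/12 -> H0 at depth 12
  - 20.64.0.0/10 clear@10
  lookup 208.81.191.212: bits 1101000001010 walk d0:H4→d1:-→d2:-→d3:-→d4:-→d5:-→d6:-→d7:-→d8:-→d9:-→d10:-→d11:-→d12:H0→d13:- -> H0
  lookup 187.96.0.128: bits 101110110110 walk d0:H4→d1:-→d2:-→d3:-→d4:-→d5:-→d6:-→d7:-→d8:-→d9:-→d10:-→d11:-→d12:H6 -> H6
  add 56.167.55.176/28 -> H3 at depth 28
  lookup 208.80.1.173: bits 1101000001010 walk d0:H4→d1:-→d2:-→d3:-→d4:-→d5:-→d6:-→d7:-→d8:-→d9:-→d10:-→d11:-→d12:H0→d13:- -> H0
  add 208.86.159.176/29 -> H3 at depth 29
  add 56.0.0.0/8 -> H2 at depth 8
  add 187.110.78.0/24 -> H5 at depth 24
  lookup 56.167.55.176: bits 0011100010100111001101111011 walk d0:H4→d1:-→d2:-→d3:-→d4:-→d5:-→d6:-→d7:-→d8:H2→d9:-→d10:-→d11:-→d12:-→d13:-→d14:-→d15:-→d16:-→d17:-→d18:-→d19:-→d20:-→d21:-→d22:-→d23:-→d24:-→d25:-→d26:-→d27:-→d28:H3 -> H3
  add 20.103.89.209/32 -> H4 at depth 32
  add 208.86.159.176/29 -> H3 at depth 29
  lookup 37.221.136.114: bits 001 walk d0:H4→d1:-→d2:-→d3:- -> H4
  add 20.103.0.0/16 -> H2 at depth 16
  lookup 20.103.15.57: bits 00010100011001110 walk d0:H4→d1:-→d2:-→d3:-→d4:-→d5:-→d6:-→d7:-→d8:-→d9:-→d10:-→d11:-→d12:-→d13:-→d14:-→d15:-→d16:H2→d17:- -> H2
  add 187.110.0.0/16 -> H3 at depth 16
  add 56.160.0.0/12 -> H2 at depth 12
  add 56.0.0.0/8 -> H5 at depth 8
  lookup 208.86.159.176: bits 11010000010101101001111110110 walk d0:H4→d1:-→d2:-→d3:-→d4:-→d5:-→d6:-→d7:-→d8:-→d9:-→d10:-→d11:-→d12:H0→d13:-→d14:-→d15:-→d16:-→d17:-→d18:-→d19:-→d20:-→d21:-→d22:-→d23:-→d24:-→d25:-→d26:-→d27:-→d28:-→d29:H3 -> H3
  lookup 20.103.53.87: bits 00010100011001110 walk d0:H4→d1:-→d2:-→d3:-→d4:-→d5:-→d6:-→d7:-→d8:-→d9:-→d10:-→d11:-→d12:-→d13:-→d14:-→d15:-→d16:H2→d17:- -> H2
  add 128.0.0.0/2 -> H3 at depth 2
  lookup 208.86.159.176: bits 11010000010101101001111110110 walk d0:H4→d1:-→d2:-→d3:-→d4:-→d5:-→d6:-→d7:-→d8:-→d9:-→d10:-→d11:-→d12:H0→d13:-→d14:-→d15:-→d16:-→d17:-→d18:-→d19:-→d20:-→d21:-→d22:-→d23:-→d24:-→d25:-→d26:-→d27:-→d28:-→d29:H3 -> H3
  lookup 104.65.1.197: bits 0 walk d0:H4→d1:- -> H4
  add 187.110.78.80/28 -> H2 at depth 28
  add 208.86.159.0/24 -> H6 at depth 24
  lookup 20.103.89.209: bits 00010100011001110101100111010001 walk d0:H4→d1:-→d2:-→d3:-→d4:-→d5:-→d6:-→d7:-→d8:-→d9:-→d10:-→d11:-→d12:-→d13:-→d14:-→d15:-→d16:H2→d17:-→d18:-→d19:-→d20:-→d21:-→d22:-→d23:-→d24:-→d25:-→d26:-→d27:-→d28:-→d29:-→d30:-→d31:-→d32:H4 -> H4

== LOOKUPS ==
["H4","H6","H6","H6","H4","H0","H6","H0","H3","H4","H2","H3","H2","H3","H4","H4"]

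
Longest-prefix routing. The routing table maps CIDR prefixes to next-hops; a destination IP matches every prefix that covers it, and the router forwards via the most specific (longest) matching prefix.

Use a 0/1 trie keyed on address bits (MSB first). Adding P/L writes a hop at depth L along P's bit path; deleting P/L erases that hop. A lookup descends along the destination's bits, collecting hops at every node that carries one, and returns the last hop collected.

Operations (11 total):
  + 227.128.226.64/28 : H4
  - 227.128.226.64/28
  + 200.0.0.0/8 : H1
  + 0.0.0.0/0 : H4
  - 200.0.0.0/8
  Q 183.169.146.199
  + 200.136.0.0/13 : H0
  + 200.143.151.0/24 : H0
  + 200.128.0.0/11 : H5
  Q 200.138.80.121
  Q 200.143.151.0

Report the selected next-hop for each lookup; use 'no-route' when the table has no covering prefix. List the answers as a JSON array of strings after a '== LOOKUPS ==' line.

Apply in order:
  add 227.128.226.64/28 -> H4 at depth 28
  - 227.128.226.64/28 clear@28
  add 200.0.0.0/8 -> H1 at depth 8
  add 0.0.0.0/0 -> H4 at depth 0
  - 200.0.0.0/8 clear@8
  lookup 183.169.146.199: bits 1 walk d0:H4→d1:- -> H4
  add 200.136.0.0/13 -> H0 at depth 13
  add 200.143.151.0/24 -> H0 at depth 24
  add 200.128.0.0/11 -> H5 at depth 11
  lookup 200.138.80.121: bits 1100100010001 walk d0:H4→d1:-→d2:-→d3:-→d4:-→d5:-→d6:-→d7:-→d8:-→d9:-→d10:-→d11:H5→d12:-→d13:H0 -> H0
  lookup 200.143.151.0: bits 110010001000111110010111 walk d0:H4→d1:-→d2:-→d3:-→d4:-→d5:-→d6:-→d7:-→d8:-→d9:-→d10:-→d11:H5→d12:-→d13:H0→d14:-→d15:-→d16:-→d17:-→d18:-→d19:-→d20:-→d21:-→d22:-→d23:-→d24:H0 -> H0

== LOOKUPS ==
["H4","H0","H0"]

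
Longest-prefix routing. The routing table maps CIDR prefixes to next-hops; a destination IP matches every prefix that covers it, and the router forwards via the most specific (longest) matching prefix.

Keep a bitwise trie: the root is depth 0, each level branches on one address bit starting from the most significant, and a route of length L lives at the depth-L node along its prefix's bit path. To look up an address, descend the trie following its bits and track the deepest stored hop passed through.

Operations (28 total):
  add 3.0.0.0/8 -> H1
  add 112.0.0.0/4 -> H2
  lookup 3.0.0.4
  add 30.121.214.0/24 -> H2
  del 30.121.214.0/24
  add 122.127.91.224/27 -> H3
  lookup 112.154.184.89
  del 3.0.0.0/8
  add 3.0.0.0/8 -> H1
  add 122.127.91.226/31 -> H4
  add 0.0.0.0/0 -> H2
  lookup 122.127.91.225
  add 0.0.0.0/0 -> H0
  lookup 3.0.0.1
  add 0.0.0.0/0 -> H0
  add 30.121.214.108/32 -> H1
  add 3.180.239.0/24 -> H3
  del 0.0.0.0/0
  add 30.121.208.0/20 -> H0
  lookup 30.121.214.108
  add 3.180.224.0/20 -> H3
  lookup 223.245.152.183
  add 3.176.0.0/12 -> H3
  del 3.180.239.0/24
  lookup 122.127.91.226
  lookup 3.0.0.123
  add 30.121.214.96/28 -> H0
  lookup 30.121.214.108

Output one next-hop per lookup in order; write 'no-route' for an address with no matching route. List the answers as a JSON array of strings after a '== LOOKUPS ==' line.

Apply in order:
  + 3.0.0.0/8 (H1) depth=8
  + 112.0.0.0/4 (H2) depth=4
  lookup 3.0.0.4: bits 00000011 walk d0:-→d1:-→d2:-→d3:-→d4:-→d5:-→d6:-→d7:-→d8:H1 -> H1
  + 30.121.214.0/24 (H2) depth=24
  - 30.121.214.0/24 clear@24
  + 122.127.91.224/27 (H3) depth=27
  lookup 112.154.184.89: bits 0111 walk d0:-→d1:-→d2:-→d3:-→d4:H2 -> H2
  - 3.0.0.0/8 clear@8
  + 3.0.0.0/8 (H1) depth=8
  + 122.127.91.226/31 (H4) depth=31
  + 0.0.0.0/0 (H2) depth=0
  lookup 122.127.91.225: bits 011110100111111101011011111000 walk d0:H2→d1:-→d2:-→d3:-→d4:H2→d5:-→d6:-→d7:-→d8:-→d9:-→d10:-→d11:-→d12:-→d13:-→d14:-→d15:-→d16:-→d17:-→d18:-→d19:-→d20:-→d21:-→d22:-→d23:-→d24:-→d25:-→d26:-→d27:H3→d28:-→d29:-→d30:- -> H3
  + 0.0.0.0/0 (H0) depth=0
  lookup 3.0.0.1: bits 00000011 walk d0:H0→d1:-→d2:-→d3:-→d4:-→d5:-→d6:-→d7:-→d8:H1 -> H1
  + 0.0.0.0/0 (H0) depth=0
  + 30.121.214.108/32 (H1) depth=32
  + 3.180.239.0/24 (H3) depth=24
  - 0.0.0.0/0 clear@0
  + 30.121.208.0/20 (H0) depth=20
  lookup 30.121.214.108: bits 00011110011110011101011001101100 walk d0:-→d1:-→d2:-→d3:-→d4:-→d5:-→d6:-→d7:-→d8:-→d9:-→d10:-→d11:-→d12:-→d13:-→d14:-→d15:-→d16:-→d17:-→d18:-→d19:-→d20:H0→d21:-→d22:-→d23:-→d24:-→d25:-→d26:-→d27:-→d28:-→d29:-→d30:-→d31:-→d32:H1 -> H1
  + 3.180.224.0/20 (H3) depth=20
  lookup 223.245.152.183: bits ε walk d0:- -> no-route
  + 3.176.0.0/12 (H3) depth=12
  - 3.180.239.0/24 clear@24
  lookup 122.127.91.226: bits 0111101001111111010110111110001 walk d0:-→d1:-→d2:-→d3:-→d4:H2→d5:-→d6:-→d7:-→d8:-→d9:-→d10:-→d11:-→d12:-→d13:-→d14:-→d15:-→d16:-→d17:-→d18:-→d19:-→d20:-→d21:-→d22:-→d23:-→d24:-→d25:-→d26:-→d27:H3→d28:-→d29:-→d30:-→d31:H4 -> H4
  lookup 3.0.0.123: bits 00000011 walk d0:-→d1:-→d2:-→d3:-→d4:-→d5:-→d6:-→d7:-→d8:H1 -> H1
  + 30.121.214.96/28 (H0) depth=28
  lookup 30.121.214.108: bits 00011110011110011101011001101100 walk d0:-→d1:-→d2:-→d3:-→d4:-→d5:-→d6:-→d7:-→d8:-→d9:-→d10:-→d11:-→d12:-→d13:-→d14:-→d15:-→d16:-→d17:-→d18:-→d19:-→d20:H0→d21:-→d22:-→d23:-→d24:-→d25:-→d26:-→d27:-→d28:H0→d29:-→d30:-→d31:-→d32:H1 -> H1

== LOOKUPS ==
["H1","H2","H3","H1","H1","no-route","H4","H1","H1"]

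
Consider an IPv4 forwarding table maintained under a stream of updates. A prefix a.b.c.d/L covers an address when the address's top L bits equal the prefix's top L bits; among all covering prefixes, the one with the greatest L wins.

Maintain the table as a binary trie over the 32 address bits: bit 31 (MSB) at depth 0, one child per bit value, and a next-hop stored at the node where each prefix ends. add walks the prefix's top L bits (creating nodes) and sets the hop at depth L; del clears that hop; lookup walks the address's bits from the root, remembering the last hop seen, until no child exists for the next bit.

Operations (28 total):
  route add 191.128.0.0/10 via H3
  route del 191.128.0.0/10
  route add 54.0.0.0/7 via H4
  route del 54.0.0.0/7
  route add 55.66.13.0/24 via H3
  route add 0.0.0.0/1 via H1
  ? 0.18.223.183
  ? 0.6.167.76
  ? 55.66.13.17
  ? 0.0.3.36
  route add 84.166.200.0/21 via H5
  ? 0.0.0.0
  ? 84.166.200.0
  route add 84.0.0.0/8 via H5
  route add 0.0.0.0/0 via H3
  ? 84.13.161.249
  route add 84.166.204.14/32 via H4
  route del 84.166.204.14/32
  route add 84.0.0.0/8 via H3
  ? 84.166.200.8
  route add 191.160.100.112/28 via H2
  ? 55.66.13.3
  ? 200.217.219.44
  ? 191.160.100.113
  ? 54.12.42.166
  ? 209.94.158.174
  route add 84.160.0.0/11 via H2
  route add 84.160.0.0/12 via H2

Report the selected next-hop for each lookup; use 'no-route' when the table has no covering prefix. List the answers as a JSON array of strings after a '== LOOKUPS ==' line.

Apply in order:
  add 191.128.0.0/10 -> H3 at depth 10
  - 191.128.0.0/10 clear@10
  add 54.0.0.0/7 -> H4 at depth 7
  - 54.0.0.0/7 clear@7
  add 55.66.13.0/24 -> H3 at depth 24
  add 0.0.0.0/1 -> H1 at depth 1
  lookup 0.18.223.183: bits 00 walk d0:-→d1:H1→d2:- -> H1
  lookup 0.6.167.76: bits 00 walk d0:-→d1:H1→d2:- -> H1
  lookup 55.66.13.17: bits 001101110100001000001101 walk d0:-→d1:H1→d2:-→d3:-→d4:-→d5:-→d6:-→d7:-→d8:-→d9:-→d10:-→d11:-→d12:-→d13:-→d14:-→d15:-→d16:-→d17:-→d18:-→d19:-→d20:-→d21:-→d22:-→d23:-→d24:H3 -> H3
  lookup 0.0.3.36: bits 00 walk d0:-→d1:H1→d2:- -> H1
  add 84.166.200.0/21 -> H5 at depth 21
  lookup 0.0.0.0: bits 00 walk d0:-→d1:H1→d2:- -> H1
  lookup 84.166.200.0: bits 010101001010011011001 walk d0:-→d1:H1→d2:-→d3:-→d4:-→d5:-→d6:-→d7:-→d8:-→d9:-→d10:-→d11:-→d12:-→d13:-→d14:-→d15:-→d16:-→d17:-→d18:-→d19:-→d20:-→d21:H5 -> H5
  add 84.0.0.0/8 -> H5 at depth 8
  add 0.0.0.0/0 -> H3 at depth 0
  lookup 84.13.161.249: bits 01010100 walk d0:H3→d1:H1→d2:-→d3:-→d4:-→d5:-→d6:-→d7:-→d8:H5 -> H5
  add 84.166.204.14/32 -> H4 at depth 32
  - 84.166.204.14/32 clear@32
  add 84.0.0.0/8 -> H3 at depth 8
  lookup 84.166.200.8: bits 010101001010011011001 walk d0:H3→d1:H1→d2:-→d3:-→d4:-→d5:-→d6:-→d7:-→d8:H3→d9:-→d10:-→d11:-→d12:-→d13:-→d14:-→d15:-→d16:-→d17:-→d18:-→d19:-→d20:-→d21:H5 -> H5
  add 191.160.100.112/28 -> H2 at depth 28
  lookup 55.66.13.3: bits 001101110100001000001101 walk d0:H3→d1:H1→d2:-→d3:-→d4:-→d5:-→d6:-→d7:-→d8:-→d9:-→d10:-→d11:-→d12:-→d13:-→d14:-→d15:-→d16:-→d17:-→d18:-→d19:-→d20:-→d21:-→d22:-→d23:-→d24:H3 -> H3
  lookup 200.217.219.44: bits 1 walk d0:H3→d1:- -> H3
  lookup 191.160.100.113: bits 1011111110100000011001000111 walk d0:H3→d1:-→d2:-→d3:-→d4:-→d5:-→d6:-→d7:-→d8:-→d9:-→d10:-→d11:-→d12:-→d13:-→d14:-→d15:-→d16:-→d17:-→d18:-→d19:-→d20:-→d21:-→d22:-→d23:-→d24:-→d25:-→d26:-→d27:-→d28:H2 -> H2
  lookup 54.12.42.166: bits 0011011 walk d0:H3→d1:H1→d2:-→d3:-→d4:-→d5:-→d6:-→d7:- -> H1
  lookup 209.94.158.174: bits 1 walk d0:H3→d1:- -> H3
  add 84.160.0.0/11 -> H2 at depth 11
  add 84.160.0.0/12 -> H2 at depth 12

== LOOKUPS ==
["H1","H1","H3","H1","H1","H5","H5","H5","H3","H3","H2","H1","H3"]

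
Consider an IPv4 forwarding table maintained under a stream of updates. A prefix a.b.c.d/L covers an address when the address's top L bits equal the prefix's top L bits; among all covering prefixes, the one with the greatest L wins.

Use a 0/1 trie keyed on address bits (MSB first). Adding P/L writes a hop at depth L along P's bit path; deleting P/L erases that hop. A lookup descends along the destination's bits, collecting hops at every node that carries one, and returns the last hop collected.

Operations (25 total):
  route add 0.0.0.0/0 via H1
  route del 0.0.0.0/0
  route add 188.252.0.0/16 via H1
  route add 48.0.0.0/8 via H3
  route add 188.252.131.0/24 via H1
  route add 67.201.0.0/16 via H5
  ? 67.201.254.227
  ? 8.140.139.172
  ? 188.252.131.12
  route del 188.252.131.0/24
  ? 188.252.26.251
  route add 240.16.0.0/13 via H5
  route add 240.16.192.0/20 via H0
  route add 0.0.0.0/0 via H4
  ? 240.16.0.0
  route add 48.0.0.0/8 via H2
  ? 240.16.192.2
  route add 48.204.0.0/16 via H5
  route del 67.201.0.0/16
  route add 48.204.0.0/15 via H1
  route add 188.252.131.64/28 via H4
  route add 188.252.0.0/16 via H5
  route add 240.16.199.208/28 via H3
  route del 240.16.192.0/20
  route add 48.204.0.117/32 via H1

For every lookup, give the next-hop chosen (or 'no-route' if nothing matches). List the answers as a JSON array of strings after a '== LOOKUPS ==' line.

Apply in order:
  add 0.0.0.0/0 -> H1 at depth 0
  - 0.0.0.0/0 clear@0
  add 188.252.0.0/16 -> H1 at depth 16
  add 48.0.0.0/8 -> H3 at depth 8
  add 188.252.131.0/24 -> H1 at depth 24
  add 67.201.0.0/16 -> H5 at depth 16
  ? 67.201.254.227  path d0:-→d1:-→d2:-→d3:-→d4:-→d5:-→d6:-→d7:-→d8:-→d9:-→d10:-→d11:-→d12:-→d13:-→d14:-→d15:-→d16:H5  best=H5
  ? 8.140.139.172  path d0:-→d1:-→d2:-  best=no-route
  ? 188.252.131.12  path d0:-→d1:-→d2:-→d3:-→d4:-→d5:-→d6:-→d7:-→d8:-→d9:-→d10:-→d11:-→d12:-→d13:-→d14:-→d15:-→d16:H1→d17:-→d18:-→d19:-→d20:-→d21:-→d22:-→d23:-→d24:H1  best=H1
  - 188.252.131.0/24 clear@24
  ? 188.252.26.251  path d0:-→d1:-→d2:-→d3:-→d4:-→d5:-→d6:-→d7:-→d8:-→d9:-→d10:-→d11:-→d12:-→d13:-→d14:-→d15:-→d16:H1  best=H1
  add 240.16.0.0/13 -> H5 at depth 13
  add 240.16.192.0/20 -> H0 at depth 20
  add 0.0.0.0/0 -> H4 at depth 0
  ? 240.16.0.0  path d0:H4→d1:-→d2:-→d3:-→d4:-→d5:-→d6:-→d7:-→d8:-→d9:-→d10:-→d11:-→d12:-→d13:H5→d14:-→d15:-→d16:-  best=H5
  add 48.0.0.0/8 -> H2 at depth 8
  ? 240.16.192.2  path d0:H4→d1:-→d2:-→d3:-→d4:-→d5:-→d6:-→d7:-→d8:-→d9:-→d10:-→d11:-→d12:-→d13:H5→d14:-→d15:-→d16:-→d17:-→d18:-→d19:-→d20:H0  best=H0
  add 48.204.0.0/16 -> H5 at depth 16
  - 67.201.0.0/16 clear@16
  add 48.204.0.0/15 -> H1 at depth 15
  add 188.252.131.64/28 -> H4 at depth 28
  add 188.252.0.0/16 -> H5 at depth 16
  add 240.16.199.208/28 -> H3 at depth 28
  - 240.16.192.0/20 clear@20
  add 48.204.0.117/32 -> H1 at depth 32

== LOOKUPS ==
["H5","no-route","H1","H1","H5","H0"]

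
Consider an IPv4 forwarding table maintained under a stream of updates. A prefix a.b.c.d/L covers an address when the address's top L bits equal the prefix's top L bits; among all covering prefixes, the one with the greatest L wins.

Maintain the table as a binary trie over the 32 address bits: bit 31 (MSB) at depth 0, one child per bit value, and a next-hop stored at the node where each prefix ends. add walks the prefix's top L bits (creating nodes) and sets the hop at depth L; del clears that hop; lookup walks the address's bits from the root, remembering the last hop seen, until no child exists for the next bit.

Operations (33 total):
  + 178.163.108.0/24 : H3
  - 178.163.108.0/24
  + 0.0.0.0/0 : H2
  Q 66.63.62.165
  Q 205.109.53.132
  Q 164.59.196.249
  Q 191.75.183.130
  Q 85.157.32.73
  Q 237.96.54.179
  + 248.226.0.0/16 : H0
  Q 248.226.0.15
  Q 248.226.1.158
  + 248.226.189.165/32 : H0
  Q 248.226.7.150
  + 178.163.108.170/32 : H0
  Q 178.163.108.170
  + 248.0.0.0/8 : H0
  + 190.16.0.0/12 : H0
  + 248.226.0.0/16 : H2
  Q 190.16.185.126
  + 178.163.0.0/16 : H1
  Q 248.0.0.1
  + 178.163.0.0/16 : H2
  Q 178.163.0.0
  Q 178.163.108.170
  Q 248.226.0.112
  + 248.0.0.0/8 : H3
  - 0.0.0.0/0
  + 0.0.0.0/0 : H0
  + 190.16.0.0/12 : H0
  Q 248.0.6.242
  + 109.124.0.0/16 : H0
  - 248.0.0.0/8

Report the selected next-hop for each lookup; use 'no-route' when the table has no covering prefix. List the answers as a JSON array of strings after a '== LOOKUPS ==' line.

Trace:
  + 178.163.108.0/24 (H3) depth=24
  - 178.163.108.0/24 clear@24
  + 0.0.0.0/0 (H2) depth=0
  Q 66.63.62.165: descend ε ; hops seen [H2] ; pick H2
  Q 205.109.53.132: descend 1 ; hops seen [H2] ; pick H2
  Q 164.59.196.249: descend 101 ; hops seen [H2] ; pick H2
  Q 191.75.183.130: descend 1011 ; hops seen [H2] ; pick H2
  Q 85.157.32.73: descend ε ; hops seen [H2] ; pick H2
  Q 237.96.54.179: descend 1 ; hops seen [H2] ; pick H2
  + 248.226.0.0/16 (H0) depth=16
  Q 248.226.0.15: descend 1111100011100010 ; hops seen [H2,H0] ; pick H0
  Q 248.226.1.158: descend 1111100011100010 ; hops seen [H2,H0] ; pick H0
  + 248.226.189.165/32 (H0) depth=32
  Q 248.226.7.150: descend 1111100011100010 ; hops seen [H2,H0] ; pick H0
  + 178.163.108.170/32 (H0) depth=32
  Q 178.163.108.170: descend 10110010101000110110110010101010 ; hops seen [H2,H0] ; pick H0
  + 248.0.0.0/8 (H0) depth=8
  + 190.16.0.0/12 (H0) depth=12
  + 248.226.0.0/16 (H2) depth=16
  Q 190.16.185.126: descend 101111100001 ; hops seen [H2,H0] ; pick H0
  + 178.163.0.0/16 (H1) depth=16
  Q 248.0.0.1: descend 11111000 ; hops seen [H2,H0] ; pick H0
  + 178.163.0.0/16 (H2) depth=16
  Q 178.163.0.0: descend 10110010101000110 ; hops seen [H2,H2] ; pick H2
  Q 178.163.108.170: descend 10110010101000110110110010101010 ; hops seen [H2,H2,H0] ; pick H0
  Q 248.226.0.112: descend 1111100011100010 ; hops seen [H2,H0,H2] ; pick H2
  + 248.0.0.0/8 (H3) depth=8
  - 0.0.0.0/0 clear@0
  + 0.0.0.0/0 (H0) depth=0
  + 190.16.0.0/12 (H0) depth=12
  Q 248.0.6.242: descend 11111000 ; hops seen [H0,H3] ; pick H3
  + 109.124.0.0/16 (H0) depth=16
  - 248.0.0.0/8 clear@8

== LOOKUPS ==
["H2","H2","H2","H2","H2","H2","H0","H0","H0","H0","H0","H0","H2","H0","H2","H3"]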